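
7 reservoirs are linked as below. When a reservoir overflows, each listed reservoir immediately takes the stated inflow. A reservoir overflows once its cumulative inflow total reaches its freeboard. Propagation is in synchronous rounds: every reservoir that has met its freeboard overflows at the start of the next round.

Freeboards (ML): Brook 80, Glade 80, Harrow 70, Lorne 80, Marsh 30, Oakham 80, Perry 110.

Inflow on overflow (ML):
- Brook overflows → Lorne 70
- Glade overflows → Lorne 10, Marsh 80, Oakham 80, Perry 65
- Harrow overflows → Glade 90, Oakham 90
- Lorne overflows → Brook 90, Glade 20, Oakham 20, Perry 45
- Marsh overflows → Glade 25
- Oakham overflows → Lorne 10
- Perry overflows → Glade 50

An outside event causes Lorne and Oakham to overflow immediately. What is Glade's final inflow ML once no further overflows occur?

20

Round 1 — Lorne, Oakham overflow (initial).
  Brook: +90 → 90 ≥ 80
  Glade: +20 → 20 < 80
  Perry: +45 → 45 < 110
Round 2 — Brook overflows.
No further overflows.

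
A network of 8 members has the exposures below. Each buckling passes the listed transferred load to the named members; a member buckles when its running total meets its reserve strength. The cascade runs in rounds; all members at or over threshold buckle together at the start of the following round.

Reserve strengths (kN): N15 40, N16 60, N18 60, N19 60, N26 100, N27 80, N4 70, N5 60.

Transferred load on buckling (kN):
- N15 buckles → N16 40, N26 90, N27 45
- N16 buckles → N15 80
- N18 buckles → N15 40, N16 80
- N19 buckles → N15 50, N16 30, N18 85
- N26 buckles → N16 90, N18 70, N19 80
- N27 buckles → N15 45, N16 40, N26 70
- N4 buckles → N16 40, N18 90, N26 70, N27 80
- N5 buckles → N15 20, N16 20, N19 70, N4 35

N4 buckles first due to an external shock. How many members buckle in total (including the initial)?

Round 1 — N4 buckles (initial).
  N16: +40 → 40 < 60
  N18: +90 → 90 ≥ 60
  N26: +70 → 70 < 100
  N27: +80 → 80 ≥ 80
Round 2 — N18, N27 buckle.
  N15: +40+45 → 85 ≥ 40
  N16: +80+40 → 160 ≥ 60
  N26: +70 → 140 ≥ 100
Round 3 — N15, N16, N26 buckle.
  N19: +80 → 80 ≥ 60
Round 4 — N19 buckles.
No further bucklings.

7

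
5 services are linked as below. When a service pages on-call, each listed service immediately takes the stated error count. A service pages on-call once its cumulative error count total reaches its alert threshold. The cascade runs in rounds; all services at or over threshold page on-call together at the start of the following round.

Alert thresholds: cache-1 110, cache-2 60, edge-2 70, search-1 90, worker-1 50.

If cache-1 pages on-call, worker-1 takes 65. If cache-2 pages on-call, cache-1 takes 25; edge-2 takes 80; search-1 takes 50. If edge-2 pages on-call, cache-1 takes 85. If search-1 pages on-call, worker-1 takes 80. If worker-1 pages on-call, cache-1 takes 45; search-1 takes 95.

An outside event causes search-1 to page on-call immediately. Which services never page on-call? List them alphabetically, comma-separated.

cache-1, cache-2, edge-2

Round 1 — search-1 pages on-call (initial).
  worker-1: +80 → 80 ≥ 50
Round 2 — worker-1 pages on-call.
  cache-1: +45 → 45 < 110
No further pages.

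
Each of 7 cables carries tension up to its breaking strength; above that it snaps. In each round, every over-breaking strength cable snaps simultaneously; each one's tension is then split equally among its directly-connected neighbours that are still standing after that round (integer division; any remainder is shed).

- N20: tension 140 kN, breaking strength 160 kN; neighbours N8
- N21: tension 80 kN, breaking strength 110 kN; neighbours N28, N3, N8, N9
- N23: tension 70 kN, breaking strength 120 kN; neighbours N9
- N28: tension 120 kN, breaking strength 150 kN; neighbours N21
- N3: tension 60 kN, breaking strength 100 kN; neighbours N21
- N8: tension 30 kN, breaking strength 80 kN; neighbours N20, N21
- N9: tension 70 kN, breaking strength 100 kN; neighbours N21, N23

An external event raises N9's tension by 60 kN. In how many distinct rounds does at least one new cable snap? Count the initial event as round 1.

3

Round 1 — N9 at 130 > 100. N9 snaps.
  N9 sheds 130 kN to N21, N23: 65 each.
    N21: 80+65 = 145 > 110
    N23: 70+65 = 135 > 120
Round 2 — N21, N23 snap.
  N21 sheds 145 kN to N28, N3, N8: 48 each (1 lost).
    N28: 120+48 = 168 > 150
    N3: 60+48 = 108 > 100
    N8: 30+48 = 78 ≤ 80
  N23 sheds 135 kN: no online neighbours, lost.
Round 3 — N28, N3 snap.
  N28 sheds 168 kN: no online neighbours, lost.
  N3 sheds 108 kN: no online neighbours, lost.
No further breaks.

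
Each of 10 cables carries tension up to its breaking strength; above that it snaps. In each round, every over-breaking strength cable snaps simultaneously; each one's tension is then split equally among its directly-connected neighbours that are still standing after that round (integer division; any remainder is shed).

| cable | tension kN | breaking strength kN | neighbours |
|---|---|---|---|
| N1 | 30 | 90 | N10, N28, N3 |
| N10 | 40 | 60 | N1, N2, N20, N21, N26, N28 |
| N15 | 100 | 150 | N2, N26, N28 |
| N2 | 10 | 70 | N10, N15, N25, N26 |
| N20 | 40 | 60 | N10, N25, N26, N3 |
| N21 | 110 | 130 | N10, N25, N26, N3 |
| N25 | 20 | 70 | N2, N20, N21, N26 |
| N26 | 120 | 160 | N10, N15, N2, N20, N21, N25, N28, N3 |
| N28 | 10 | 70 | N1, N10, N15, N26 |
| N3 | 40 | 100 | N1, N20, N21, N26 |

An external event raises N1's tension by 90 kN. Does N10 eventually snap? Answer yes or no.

yes

Round 1 — N1 at 120 > 90. N1 snaps.
  N1 sheds 120 kN to N10, N28, N3: 40 each.
    N10: 40+40 = 80 > 60
    N28: 10+40 = 50 ≤ 70
    N3: 40+40 = 80 ≤ 100
Round 2 — N10 snaps.
  N10 sheds 80 kN to N2, N20, N21, N26, N28: 16 each.
    N2: 10+16 = 26 ≤ 70
    N20: 40+16 = 56 ≤ 60
    N21: 110+16 = 126 ≤ 130
    N26: 120+16 = 136 ≤ 160
    N28: 50+16 = 66 ≤ 70
No further breaks.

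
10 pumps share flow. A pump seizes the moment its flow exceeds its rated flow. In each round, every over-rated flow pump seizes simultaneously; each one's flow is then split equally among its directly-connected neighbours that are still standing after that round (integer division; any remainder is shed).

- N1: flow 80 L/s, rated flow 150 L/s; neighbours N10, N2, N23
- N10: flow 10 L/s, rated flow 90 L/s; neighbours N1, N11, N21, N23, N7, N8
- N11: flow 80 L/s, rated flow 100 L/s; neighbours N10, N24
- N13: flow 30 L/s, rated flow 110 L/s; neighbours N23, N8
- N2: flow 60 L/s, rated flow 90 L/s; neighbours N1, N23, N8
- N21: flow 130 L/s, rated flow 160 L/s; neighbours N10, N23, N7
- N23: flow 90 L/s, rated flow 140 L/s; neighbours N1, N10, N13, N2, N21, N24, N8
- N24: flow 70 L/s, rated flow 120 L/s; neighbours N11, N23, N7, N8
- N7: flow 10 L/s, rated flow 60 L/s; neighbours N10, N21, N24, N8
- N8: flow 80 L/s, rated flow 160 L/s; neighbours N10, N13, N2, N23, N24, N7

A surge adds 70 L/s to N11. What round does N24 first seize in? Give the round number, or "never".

Round 1 — N11 at 150 > 100. N11 seizes.
  N11 sheds 150 L/s to N10, N24: 75 each.
    N10: 10+75 = 85 ≤ 90
    N24: 70+75 = 145 > 120
Round 2 — N24 seizes.
  N24 sheds 145 L/s to N23, N7, N8: 48 each (1 lost).
    N23: 90+48 = 138 ≤ 140
    N7: 10+48 = 58 ≤ 60
    N8: 80+48 = 128 ≤ 160
No further seizures.

2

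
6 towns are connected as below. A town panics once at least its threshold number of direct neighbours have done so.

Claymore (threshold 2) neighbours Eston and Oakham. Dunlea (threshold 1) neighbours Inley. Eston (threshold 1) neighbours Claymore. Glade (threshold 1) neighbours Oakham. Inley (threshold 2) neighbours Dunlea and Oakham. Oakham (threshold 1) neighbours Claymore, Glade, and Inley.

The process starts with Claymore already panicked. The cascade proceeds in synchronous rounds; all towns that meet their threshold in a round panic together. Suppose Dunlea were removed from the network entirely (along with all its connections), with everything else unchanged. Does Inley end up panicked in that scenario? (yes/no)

no

With Dunlea removed:
Round 1 — Claymore panics (initial).
Round 2 — checking thresholds:
  Eston: 1 of 1 neighbours ≥ 1, panics.
  Oakham: 1 of 3 neighbours ≥ 1, panics.
Round 3 — checking thresholds:
  Glade: 1 of 1 neighbours ≥ 1, panics.
  Inley: 1 of 1 neighbours < 2, below threshold.
Round 4 — no new panics; cascade stops.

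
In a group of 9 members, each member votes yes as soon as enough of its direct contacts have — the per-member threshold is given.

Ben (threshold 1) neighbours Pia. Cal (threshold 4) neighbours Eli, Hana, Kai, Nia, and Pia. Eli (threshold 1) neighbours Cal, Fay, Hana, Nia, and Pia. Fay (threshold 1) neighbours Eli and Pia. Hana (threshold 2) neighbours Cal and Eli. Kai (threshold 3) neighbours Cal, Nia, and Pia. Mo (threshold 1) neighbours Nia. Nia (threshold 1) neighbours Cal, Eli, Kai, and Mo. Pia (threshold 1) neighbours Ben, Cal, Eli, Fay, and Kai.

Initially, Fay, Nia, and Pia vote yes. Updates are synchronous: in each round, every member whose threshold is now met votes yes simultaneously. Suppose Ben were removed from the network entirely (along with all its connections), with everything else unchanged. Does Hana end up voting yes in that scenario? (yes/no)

With Ben removed:
Round 1 — Fay, Nia, Pia vote yes (initial).
Round 2 — checking thresholds:
  Cal: 2 of 5 neighbours < 4, not yet.
  Eli: 3 of 5 neighbours ≥ 1, votes yes.
  Kai: 2 of 3 neighbours < 3, not yet.
  Mo: 1 of 1 neighbours ≥ 1, votes yes.
Round 3 — no new yes votes; cascade stops.

no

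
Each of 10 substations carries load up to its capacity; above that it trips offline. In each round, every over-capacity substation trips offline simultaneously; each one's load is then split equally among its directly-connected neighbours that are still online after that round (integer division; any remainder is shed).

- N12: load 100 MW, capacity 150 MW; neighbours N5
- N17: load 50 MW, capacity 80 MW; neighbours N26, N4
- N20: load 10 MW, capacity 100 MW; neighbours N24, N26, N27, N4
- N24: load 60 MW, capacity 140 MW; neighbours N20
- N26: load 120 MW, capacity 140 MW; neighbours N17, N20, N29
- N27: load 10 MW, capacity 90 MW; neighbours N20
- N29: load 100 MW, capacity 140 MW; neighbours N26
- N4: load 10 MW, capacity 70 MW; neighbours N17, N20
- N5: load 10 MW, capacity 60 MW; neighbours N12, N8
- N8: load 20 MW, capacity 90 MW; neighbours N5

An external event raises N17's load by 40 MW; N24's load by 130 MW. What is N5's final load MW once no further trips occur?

Round 1 — N17 at 90 > 80; N24 at 190 > 140. N17, N24 trip offline.
  N17 sheds 90 MW to N26, N4: 45 each.
    N26: 120+45 = 165 > 140
    N4: 10+45 = 55 ≤ 70
  N24 sheds 190 MW to N20: 190 each.
    N20: 10+190 = 200 > 100
Round 2 — N20, N26 trip offline.
  N20 sheds 200 MW to N27, N4: 100 each.
    N27: 10+100 = 110 > 90
    N4: 55+100 = 155 > 70
  N26 sheds 165 MW to N29: 165 each.
    N29: 100+165 = 265 > 140
Round 3 — N27, N29, N4 trip offline.
  N27 sheds 110 MW: no online neighbours, lost.
  N29 sheds 265 MW: no online neighbours, lost.
  N4 sheds 155 MW: no online neighbours, lost.
No further trips.

10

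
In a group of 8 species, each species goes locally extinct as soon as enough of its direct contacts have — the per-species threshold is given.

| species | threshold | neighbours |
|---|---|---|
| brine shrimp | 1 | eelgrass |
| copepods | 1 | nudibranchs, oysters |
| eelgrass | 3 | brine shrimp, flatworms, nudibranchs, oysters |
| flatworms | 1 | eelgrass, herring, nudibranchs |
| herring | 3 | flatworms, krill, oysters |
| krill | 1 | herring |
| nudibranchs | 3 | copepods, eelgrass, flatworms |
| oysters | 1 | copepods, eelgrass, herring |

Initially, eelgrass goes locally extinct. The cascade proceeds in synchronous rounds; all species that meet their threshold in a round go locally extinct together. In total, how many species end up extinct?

Round 1 — eelgrass goes locally extinct (initial).
Round 2 — checking thresholds:
  brine shrimp: 1 of 1 neighbours ≥ 1, goes locally extinct.
  flatworms: 1 of 3 neighbours ≥ 1, goes locally extinct.
  nudibranchs: 1 of 3 neighbours < 3, not yet.
  oysters: 1 of 3 neighbours ≥ 1, goes locally extinct.
Round 3 — checking thresholds:
  copepods: 1 of 2 neighbours ≥ 1, goes locally extinct.
  herring: 2 of 3 neighbours < 3, not yet.
  nudibranchs: 2 of 3 neighbours < 3, not yet.
Round 4 — checking thresholds:
  herring: 2 of 3 neighbours < 3, not yet.
  nudibranchs: 3 of 3 neighbours ≥ 3, goes locally extinct.
Round 5 — no new extinctions; cascade stops.

6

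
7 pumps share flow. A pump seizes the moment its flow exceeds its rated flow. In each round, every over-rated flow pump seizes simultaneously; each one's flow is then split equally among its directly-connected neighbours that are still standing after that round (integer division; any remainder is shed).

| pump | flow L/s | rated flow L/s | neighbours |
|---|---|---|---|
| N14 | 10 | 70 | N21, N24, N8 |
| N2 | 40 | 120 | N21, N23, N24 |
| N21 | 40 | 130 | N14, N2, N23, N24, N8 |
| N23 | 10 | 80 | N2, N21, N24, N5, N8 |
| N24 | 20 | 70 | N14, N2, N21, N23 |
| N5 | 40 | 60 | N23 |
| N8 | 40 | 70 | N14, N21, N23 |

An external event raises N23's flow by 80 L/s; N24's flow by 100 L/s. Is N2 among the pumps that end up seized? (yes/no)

Round 1 — N23 at 90 > 80; N24 at 120 > 70. N23, N24 seize.
  N23 sheds 90 L/s to N2, N21, N5, N8: 22 each (2 lost).
    N2: 40+22 = 62 ≤ 120
    N21: 40+22 = 62 ≤ 130
    N5: 40+22 = 62 > 60
    N8: 40+22 = 62 ≤ 70
  N24 sheds 120 L/s to N14, N2, N21: 40 each.
    N14: 10+40 = 50 ≤ 70
    N2: 62+40 = 102 ≤ 120
    N21: 62+40 = 102 ≤ 130
Round 2 — N5 seizes.
  N5 sheds 62 L/s: no online neighbours, lost.
No further seizures.

no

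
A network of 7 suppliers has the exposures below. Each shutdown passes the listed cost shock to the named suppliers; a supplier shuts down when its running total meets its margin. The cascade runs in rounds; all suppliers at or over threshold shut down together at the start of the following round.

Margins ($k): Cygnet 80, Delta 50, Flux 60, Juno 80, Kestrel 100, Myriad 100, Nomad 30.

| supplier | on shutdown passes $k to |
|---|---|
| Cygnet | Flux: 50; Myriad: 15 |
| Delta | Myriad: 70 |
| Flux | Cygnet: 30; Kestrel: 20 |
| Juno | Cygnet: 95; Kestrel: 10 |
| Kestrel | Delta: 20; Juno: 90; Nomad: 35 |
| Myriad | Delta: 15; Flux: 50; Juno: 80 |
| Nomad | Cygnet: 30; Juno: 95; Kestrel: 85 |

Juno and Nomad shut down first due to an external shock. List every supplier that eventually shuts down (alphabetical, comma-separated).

Cygnet, Juno, Nomad

Round 1 — Juno, Nomad shut down (initial).
  Cygnet: +95+30 → 125 ≥ 80
  Kestrel: +10+85 → 95 < 100
Round 2 — Cygnet shuts down.
  Flux: +50 → 50 < 60
  Myriad: +15 → 15 < 100
No further shutdowns.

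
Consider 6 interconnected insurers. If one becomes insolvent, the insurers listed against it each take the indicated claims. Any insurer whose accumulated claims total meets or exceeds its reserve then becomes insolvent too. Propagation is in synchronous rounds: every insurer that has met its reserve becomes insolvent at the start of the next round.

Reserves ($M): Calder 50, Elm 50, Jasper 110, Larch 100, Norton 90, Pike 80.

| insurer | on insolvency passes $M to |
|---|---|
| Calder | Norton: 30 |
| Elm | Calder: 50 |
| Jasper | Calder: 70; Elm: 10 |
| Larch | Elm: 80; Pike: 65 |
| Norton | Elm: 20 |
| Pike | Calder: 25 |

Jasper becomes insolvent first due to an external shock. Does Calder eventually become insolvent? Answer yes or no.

Round 1 — Jasper becomes insolvent (initial).
  Calder: +70 → 70 ≥ 50
  Elm: +10 → 10 < 50
Round 2 — Calder becomes insolvent.
  Norton: +30 → 30 < 90
No further insolvencies.

yes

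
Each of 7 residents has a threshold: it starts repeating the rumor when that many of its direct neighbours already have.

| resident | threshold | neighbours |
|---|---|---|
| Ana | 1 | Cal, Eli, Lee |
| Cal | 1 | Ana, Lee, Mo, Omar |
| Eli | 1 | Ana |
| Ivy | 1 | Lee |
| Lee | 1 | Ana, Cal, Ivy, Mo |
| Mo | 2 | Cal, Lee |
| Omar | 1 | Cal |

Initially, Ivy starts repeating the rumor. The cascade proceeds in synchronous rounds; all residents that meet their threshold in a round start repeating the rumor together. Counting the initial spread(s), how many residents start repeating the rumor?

Round 1 — Ivy starts repeating the rumor (initial).
Round 2 — checking thresholds:
  Lee: 1 of 4 neighbours ≥ 1, starts repeating the rumor.
Round 3 — checking thresholds:
  Ana: 1 of 3 neighbours ≥ 1, starts repeating the rumor.
  Cal: 1 of 4 neighbours ≥ 1, starts repeating the rumor.
  Mo: 1 of 2 neighbours < 2, not yet.
Round 4 — checking thresholds:
  Eli: 1 of 1 neighbours ≥ 1, starts repeating the rumor.
  Mo: 2 of 2 neighbours ≥ 2, starts repeating the rumor.
  Omar: 1 of 1 neighbours ≥ 1, starts repeating the rumor.
Round 5 — no new spreads; cascade stops.

7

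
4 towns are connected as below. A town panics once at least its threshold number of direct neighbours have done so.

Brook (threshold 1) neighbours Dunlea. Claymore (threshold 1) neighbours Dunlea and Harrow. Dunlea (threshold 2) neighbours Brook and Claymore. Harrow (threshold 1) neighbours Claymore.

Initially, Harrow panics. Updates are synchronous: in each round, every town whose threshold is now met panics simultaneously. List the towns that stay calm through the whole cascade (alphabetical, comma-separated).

Round 1 — Harrow panics (initial).
Round 2 — checking thresholds:
  Claymore: 1 of 2 neighbours ≥ 1, panics.
Round 3 — no new panics; cascade stops.

Brook, Dunlea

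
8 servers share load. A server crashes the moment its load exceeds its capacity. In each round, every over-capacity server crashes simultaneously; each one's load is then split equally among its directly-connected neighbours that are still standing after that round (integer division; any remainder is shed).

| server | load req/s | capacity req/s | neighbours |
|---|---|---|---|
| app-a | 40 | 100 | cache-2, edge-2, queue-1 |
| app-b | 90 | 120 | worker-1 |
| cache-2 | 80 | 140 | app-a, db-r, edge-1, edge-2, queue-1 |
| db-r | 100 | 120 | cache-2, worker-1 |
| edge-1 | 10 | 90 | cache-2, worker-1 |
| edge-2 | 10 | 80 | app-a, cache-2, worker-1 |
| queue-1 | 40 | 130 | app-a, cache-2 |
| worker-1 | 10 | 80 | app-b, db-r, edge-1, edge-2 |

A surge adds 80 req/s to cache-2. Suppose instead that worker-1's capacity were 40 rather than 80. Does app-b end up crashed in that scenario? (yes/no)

With worker-1's capacity at 40:
Round 1 — cache-2 at 160 > 140. cache-2 crashes.
  cache-2 sheds 160 req/s to app-a, db-r, edge-1, edge-2, queue-1: 32 each.
    app-a: 40+32 = 72 ≤ 100
    db-r: 100+32 = 132 > 120
    edge-1: 10+32 = 42 ≤ 90
    edge-2: 10+32 = 42 ≤ 80
    queue-1: 40+32 = 72 ≤ 130
Round 2 — db-r crashes.
  db-r sheds 132 req/s to worker-1: 132 each.
    worker-1: 10+132 = 142 > 40
Round 3 — worker-1 crashes.
  worker-1 sheds 142 req/s to app-b, edge-1, edge-2: 47 each (1 lost).
    app-b: 90+47 = 137 > 120
    edge-1: 42+47 = 89 ≤ 90
    edge-2: 42+47 = 89 > 80
Round 4 — app-b, edge-2 crash.
  app-b sheds 137 req/s: no online neighbours, lost.
  edge-2 sheds 89 req/s to app-a: 89 each.
    app-a: 72+89 = 161 > 100
Round 5 — app-a crashes.
  app-a sheds 161 req/s to queue-1: 161 each.
    queue-1: 72+161 = 233 > 130
Round 6 — queue-1 crashes.
  queue-1 sheds 233 req/s: no online neighbours, lost.
No further crashes.

yes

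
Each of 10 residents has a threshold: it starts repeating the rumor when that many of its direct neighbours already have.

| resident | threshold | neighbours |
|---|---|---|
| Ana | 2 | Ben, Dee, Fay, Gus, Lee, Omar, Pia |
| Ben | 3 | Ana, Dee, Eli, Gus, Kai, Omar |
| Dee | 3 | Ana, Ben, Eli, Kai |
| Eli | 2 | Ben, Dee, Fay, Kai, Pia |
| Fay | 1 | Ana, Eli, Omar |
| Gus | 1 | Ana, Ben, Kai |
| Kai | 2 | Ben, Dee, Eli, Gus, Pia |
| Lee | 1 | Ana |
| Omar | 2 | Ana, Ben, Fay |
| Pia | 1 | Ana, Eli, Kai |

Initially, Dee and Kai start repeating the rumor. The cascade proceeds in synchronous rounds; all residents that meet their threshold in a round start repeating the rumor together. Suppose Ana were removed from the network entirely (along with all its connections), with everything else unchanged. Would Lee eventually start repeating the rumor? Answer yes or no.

With Ana removed:
Round 1 — Dee, Kai start repeating the rumor (initial).
Round 2 — checking thresholds:
  Ben: 2 of 5 neighbours < 3, below threshold.
  Eli: 2 of 5 neighbours ≥ 2, starts repeating the rumor.
  Gus: 1 of 2 neighbours ≥ 1, starts repeating the rumor.
  Pia: 1 of 2 neighbours ≥ 1, starts repeating the rumor.
Round 3 — checking thresholds:
  Ben: 4 of 5 neighbours ≥ 3, starts repeating the rumor.
  Fay: 1 of 2 neighbours ≥ 1, starts repeating the rumor.
Round 4 — checking thresholds:
  Omar: 2 of 2 neighbours ≥ 2, starts repeating the rumor.
Round 5 — no new spreads; cascade stops.

no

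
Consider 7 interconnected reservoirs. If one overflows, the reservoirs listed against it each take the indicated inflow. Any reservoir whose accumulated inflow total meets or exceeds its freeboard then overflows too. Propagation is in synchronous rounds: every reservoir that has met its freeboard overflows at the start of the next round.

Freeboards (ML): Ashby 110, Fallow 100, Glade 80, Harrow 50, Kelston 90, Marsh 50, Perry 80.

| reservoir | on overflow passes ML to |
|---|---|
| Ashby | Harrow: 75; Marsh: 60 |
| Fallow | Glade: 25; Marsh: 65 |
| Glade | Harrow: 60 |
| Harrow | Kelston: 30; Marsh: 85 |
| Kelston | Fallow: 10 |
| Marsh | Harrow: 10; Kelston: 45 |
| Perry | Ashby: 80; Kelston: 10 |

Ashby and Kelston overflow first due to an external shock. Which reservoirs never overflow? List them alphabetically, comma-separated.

Round 1 — Ashby, Kelston overflow (initial).
  Fallow: +10 → 10 < 100
  Harrow: +75 → 75 ≥ 50
  Marsh: +60 → 60 ≥ 50
Round 2 — Harrow, Marsh overflow.
No further overflows.

Fallow, Glade, Perry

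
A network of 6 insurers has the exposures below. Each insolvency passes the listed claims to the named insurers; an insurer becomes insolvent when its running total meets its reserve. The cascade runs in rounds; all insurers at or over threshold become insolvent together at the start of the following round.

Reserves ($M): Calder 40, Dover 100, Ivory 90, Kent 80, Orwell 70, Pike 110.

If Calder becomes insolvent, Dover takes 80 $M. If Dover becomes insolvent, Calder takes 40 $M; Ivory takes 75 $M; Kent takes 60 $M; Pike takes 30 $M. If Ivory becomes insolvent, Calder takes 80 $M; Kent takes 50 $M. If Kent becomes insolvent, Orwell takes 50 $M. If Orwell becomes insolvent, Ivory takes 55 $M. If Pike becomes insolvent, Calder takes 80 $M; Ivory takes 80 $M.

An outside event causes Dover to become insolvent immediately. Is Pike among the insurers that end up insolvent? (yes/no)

Round 1 — Dover becomes insolvent (initial).
  Calder: +40 → 40 ≥ 40
  Ivory: +75 → 75 < 90
  Kent: +60 → 60 < 80
  Pike: +30 → 30 < 110
Round 2 — Calder becomes insolvent.
No further insolvencies.

no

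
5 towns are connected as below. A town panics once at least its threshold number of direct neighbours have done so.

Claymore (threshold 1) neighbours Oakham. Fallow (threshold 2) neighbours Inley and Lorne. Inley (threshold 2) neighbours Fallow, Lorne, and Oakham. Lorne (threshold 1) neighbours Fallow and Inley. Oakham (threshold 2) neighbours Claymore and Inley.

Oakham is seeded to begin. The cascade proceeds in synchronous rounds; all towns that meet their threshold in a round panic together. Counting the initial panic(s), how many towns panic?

2

Round 1 — Oakham panics (initial).
Round 2 — checking thresholds:
  Claymore: 1 of 1 neighbours ≥ 1, panics.
  Inley: 1 of 3 neighbours < 2, not yet.
Round 3 — no new panics; cascade stops.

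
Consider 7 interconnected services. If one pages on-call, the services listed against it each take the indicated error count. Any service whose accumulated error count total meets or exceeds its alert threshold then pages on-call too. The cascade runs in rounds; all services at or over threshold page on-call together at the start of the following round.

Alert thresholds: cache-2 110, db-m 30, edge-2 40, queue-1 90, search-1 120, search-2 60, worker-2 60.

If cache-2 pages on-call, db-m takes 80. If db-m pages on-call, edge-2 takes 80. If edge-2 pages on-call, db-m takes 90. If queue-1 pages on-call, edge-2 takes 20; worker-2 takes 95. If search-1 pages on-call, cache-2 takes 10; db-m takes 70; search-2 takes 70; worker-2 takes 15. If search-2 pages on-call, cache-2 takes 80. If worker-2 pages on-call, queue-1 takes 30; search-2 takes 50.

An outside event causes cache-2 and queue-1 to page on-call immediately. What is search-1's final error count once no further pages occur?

Round 1 — cache-2, queue-1 page on-call (initial).
  db-m: +80 → 80 ≥ 30
  edge-2: +20 → 20 < 40
  worker-2: +95 → 95 ≥ 60
Round 2 — db-m, worker-2 page on-call.
  edge-2: +80 → 100 ≥ 40
  search-2: +50 → 50 < 60
Round 3 — edge-2 pages on-call.
No further pages.

0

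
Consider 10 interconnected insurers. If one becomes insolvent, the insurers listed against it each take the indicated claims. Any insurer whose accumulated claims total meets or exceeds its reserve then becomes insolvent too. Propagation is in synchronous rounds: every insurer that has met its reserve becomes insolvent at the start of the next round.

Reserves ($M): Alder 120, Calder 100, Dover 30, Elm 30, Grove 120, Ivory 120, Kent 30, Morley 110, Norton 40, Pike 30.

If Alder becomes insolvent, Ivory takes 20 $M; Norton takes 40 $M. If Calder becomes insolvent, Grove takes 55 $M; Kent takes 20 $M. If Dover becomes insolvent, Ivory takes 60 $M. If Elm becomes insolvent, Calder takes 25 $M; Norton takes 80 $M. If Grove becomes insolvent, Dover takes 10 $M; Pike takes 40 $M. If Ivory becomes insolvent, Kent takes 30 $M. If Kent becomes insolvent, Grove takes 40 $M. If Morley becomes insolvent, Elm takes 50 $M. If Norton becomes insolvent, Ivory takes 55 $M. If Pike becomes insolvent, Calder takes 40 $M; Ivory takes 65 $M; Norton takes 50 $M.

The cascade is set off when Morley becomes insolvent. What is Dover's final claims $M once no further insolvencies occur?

0

Round 1 — Morley becomes insolvent (initial).
  Elm: +50 → 50 ≥ 30
Round 2 — Elm becomes insolvent.
  Calder: +25 → 25 < 100
  Norton: +80 → 80 ≥ 40
Round 3 — Norton becomes insolvent.
  Ivory: +55 → 55 < 120
No further insolvencies.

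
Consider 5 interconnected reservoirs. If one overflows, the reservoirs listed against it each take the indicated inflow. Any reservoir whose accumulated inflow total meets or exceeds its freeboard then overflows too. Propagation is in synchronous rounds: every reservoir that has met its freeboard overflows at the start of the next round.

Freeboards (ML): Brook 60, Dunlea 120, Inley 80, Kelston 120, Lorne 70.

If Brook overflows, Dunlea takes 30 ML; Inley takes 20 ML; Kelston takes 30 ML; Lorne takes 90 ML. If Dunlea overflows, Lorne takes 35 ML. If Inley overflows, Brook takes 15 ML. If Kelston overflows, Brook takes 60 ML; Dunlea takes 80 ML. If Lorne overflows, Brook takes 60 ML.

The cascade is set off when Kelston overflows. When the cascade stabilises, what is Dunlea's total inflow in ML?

110

Round 1 — Kelston overflows (initial).
  Brook: +60 → 60 ≥ 60
  Dunlea: +80 → 80 < 120
Round 2 — Brook overflows.
  Dunlea: +30 → 110 < 120
  Inley: +20 → 20 < 80
  Lorne: +90 → 90 ≥ 70
Round 3 — Lorne overflows.
No further overflows.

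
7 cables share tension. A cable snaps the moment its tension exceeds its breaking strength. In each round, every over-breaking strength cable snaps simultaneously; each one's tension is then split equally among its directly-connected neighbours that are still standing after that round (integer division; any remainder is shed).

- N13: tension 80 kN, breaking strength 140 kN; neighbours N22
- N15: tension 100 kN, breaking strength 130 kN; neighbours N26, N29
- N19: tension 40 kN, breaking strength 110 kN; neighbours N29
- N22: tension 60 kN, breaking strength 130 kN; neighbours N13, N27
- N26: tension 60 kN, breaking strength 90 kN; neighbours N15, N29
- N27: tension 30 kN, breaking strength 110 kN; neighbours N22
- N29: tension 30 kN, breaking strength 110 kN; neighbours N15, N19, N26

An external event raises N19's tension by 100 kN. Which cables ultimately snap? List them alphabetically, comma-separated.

N15, N19, N26, N29

Round 1 — N19 at 140 > 110. N19 snaps.
  N19 sheds 140 kN to N29: 140 each.
    N29: 30+140 = 170 > 110
Round 2 — N29 snaps.
  N29 sheds 170 kN to N15, N26: 85 each.
    N15: 100+85 = 185 > 130
    N26: 60+85 = 145 > 90
Round 3 — N15, N26 snap.
  N15 sheds 185 kN: no online neighbours, lost.
  N26 sheds 145 kN: no online neighbours, lost.
No further breaks.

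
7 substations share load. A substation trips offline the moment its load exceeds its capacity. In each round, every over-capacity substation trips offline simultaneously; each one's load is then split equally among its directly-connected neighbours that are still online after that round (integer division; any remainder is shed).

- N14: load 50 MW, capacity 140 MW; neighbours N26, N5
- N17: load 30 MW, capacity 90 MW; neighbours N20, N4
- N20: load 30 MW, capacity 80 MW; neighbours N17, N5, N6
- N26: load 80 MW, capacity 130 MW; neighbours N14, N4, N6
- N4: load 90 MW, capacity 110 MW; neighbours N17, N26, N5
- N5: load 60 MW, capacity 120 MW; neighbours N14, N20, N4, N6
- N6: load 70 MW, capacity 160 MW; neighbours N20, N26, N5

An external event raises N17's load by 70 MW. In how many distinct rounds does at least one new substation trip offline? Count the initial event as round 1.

Round 1 — N17 at 100 > 90. N17 trips offline.
  N17 sheds 100 MW to N20, N4: 50 each.
    N20: 30+50 = 80 ≤ 80
    N4: 90+50 = 140 > 110
Round 2 — N4 trips offline.
  N4 sheds 140 MW to N26, N5: 70 each.
    N26: 80+70 = 150 > 130
    N5: 60+70 = 130 > 120
Round 3 — N26, N5 trip offline.
  N26 sheds 150 MW to N14, N6: 75 each.
    N14: 50+75 = 125 ≤ 140
    N6: 70+75 = 145 ≤ 160
  N5 sheds 130 MW to N14, N20, N6: 43 each (1 lost).
    N14: 125+43 = 168 > 140
    N20: 80+43 = 123 > 80
    N6: 145+43 = 188 > 160
Round 4 — N14, N20, N6 trip offline.
  N14 sheds 168 MW: no online neighbours, lost.
  N20 sheds 123 MW: no online neighbours, lost.
  N6 sheds 188 MW: no online neighbours, lost.
No further trips.

4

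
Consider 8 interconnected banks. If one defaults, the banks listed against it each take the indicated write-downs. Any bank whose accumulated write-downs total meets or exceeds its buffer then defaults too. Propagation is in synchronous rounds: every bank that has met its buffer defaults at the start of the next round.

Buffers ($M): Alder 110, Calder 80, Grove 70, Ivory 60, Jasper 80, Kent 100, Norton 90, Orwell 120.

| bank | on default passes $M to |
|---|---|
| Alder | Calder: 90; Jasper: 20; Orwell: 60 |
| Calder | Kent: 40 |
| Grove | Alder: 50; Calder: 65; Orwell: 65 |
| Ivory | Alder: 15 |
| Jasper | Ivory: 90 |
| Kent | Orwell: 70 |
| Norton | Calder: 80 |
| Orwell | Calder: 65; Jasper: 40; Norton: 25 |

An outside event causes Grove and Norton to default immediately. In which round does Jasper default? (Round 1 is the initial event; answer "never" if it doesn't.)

never

Round 1 — Grove, Norton default (initial).
  Alder: +50 → 50 < 110
  Calder: +65+80 → 145 ≥ 80
  Orwell: +65 → 65 < 120
Round 2 — Calder defaults.
  Kent: +40 → 40 < 100
No further defaults.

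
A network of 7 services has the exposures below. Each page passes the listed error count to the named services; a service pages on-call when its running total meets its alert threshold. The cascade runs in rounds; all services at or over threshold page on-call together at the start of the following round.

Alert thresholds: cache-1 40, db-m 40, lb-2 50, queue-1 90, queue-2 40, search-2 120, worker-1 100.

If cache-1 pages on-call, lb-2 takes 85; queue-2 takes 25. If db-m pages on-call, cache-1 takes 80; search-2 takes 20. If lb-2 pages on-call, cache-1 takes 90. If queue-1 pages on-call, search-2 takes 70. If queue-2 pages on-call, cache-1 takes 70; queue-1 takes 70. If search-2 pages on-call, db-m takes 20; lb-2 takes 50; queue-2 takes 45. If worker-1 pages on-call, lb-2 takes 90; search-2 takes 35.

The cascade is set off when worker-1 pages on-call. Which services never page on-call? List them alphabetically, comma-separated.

Round 1 — worker-1 pages on-call (initial).
  lb-2: +90 → 90 ≥ 50
  search-2: +35 → 35 < 120
Round 2 — lb-2 pages on-call.
  cache-1: +90 → 90 ≥ 40
Round 3 — cache-1 pages on-call.
  queue-2: +25 → 25 < 40
No further pages.

db-m, queue-1, queue-2, search-2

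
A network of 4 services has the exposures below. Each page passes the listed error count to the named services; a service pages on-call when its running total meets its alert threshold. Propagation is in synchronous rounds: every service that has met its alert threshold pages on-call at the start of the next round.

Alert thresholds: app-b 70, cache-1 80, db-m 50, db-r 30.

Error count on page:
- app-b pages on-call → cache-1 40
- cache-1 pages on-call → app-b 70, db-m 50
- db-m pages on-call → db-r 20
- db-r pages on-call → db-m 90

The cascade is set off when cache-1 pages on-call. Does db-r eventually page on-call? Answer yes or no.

Round 1 — cache-1 pages on-call (initial).
  app-b: +70 → 70 ≥ 70
  db-m: +50 → 50 ≥ 50
Round 2 — app-b, db-m page on-call.
  db-r: +20 → 20 < 30
No further pages.

no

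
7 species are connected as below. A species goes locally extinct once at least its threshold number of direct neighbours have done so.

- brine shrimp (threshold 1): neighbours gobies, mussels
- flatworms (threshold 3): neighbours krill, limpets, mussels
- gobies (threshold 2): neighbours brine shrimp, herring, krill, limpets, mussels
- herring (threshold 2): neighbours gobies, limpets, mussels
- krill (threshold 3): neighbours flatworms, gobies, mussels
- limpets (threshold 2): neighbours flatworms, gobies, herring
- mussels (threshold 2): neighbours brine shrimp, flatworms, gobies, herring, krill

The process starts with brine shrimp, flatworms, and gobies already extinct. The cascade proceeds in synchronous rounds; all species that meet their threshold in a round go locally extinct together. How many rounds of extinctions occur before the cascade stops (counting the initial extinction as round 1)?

3

Round 1 — brine shrimp, flatworms, gobies go locally extinct (initial).
Round 2 — checking thresholds:
  herring: 1 of 3 neighbours < 2, holds.
  krill: 2 of 3 neighbours < 3, holds.
  limpets: 2 of 3 neighbours ≥ 2, goes locally extinct.
  mussels: 3 of 5 neighbours ≥ 2, goes locally extinct.
Round 3 — checking thresholds:
  herring: 3 of 3 neighbours ≥ 2, goes locally extinct.
  krill: 3 of 3 neighbours ≥ 3, goes locally extinct.
Round 4 — no new extinctions; cascade stops.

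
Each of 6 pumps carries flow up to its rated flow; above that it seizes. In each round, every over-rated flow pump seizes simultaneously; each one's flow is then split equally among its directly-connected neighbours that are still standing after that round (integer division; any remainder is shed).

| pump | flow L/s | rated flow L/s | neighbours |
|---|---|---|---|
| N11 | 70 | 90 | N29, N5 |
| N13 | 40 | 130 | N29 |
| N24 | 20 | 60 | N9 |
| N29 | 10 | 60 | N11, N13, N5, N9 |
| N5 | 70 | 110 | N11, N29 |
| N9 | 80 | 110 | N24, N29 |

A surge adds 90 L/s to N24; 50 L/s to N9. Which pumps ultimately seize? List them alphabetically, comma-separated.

N11, N24, N29, N5, N9

Round 1 — N24 at 110 > 60; N9 at 130 > 110. N24, N9 seize.
  N24 sheds 110 L/s: no online neighbours, lost.
  N9 sheds 130 L/s to N29: 130 each.
    N29: 10+130 = 140 > 60
Round 2 — N29 seizes.
  N29 sheds 140 L/s to N11, N13, N5: 46 each (2 lost).
    N11: 70+46 = 116 > 90
    N13: 40+46 = 86 ≤ 130
    N5: 70+46 = 116 > 110
Round 3 — N11, N5 seize.
  N11 sheds 116 L/s: no online neighbours, lost.
  N5 sheds 116 L/s: no online neighbours, lost.
No further seizures.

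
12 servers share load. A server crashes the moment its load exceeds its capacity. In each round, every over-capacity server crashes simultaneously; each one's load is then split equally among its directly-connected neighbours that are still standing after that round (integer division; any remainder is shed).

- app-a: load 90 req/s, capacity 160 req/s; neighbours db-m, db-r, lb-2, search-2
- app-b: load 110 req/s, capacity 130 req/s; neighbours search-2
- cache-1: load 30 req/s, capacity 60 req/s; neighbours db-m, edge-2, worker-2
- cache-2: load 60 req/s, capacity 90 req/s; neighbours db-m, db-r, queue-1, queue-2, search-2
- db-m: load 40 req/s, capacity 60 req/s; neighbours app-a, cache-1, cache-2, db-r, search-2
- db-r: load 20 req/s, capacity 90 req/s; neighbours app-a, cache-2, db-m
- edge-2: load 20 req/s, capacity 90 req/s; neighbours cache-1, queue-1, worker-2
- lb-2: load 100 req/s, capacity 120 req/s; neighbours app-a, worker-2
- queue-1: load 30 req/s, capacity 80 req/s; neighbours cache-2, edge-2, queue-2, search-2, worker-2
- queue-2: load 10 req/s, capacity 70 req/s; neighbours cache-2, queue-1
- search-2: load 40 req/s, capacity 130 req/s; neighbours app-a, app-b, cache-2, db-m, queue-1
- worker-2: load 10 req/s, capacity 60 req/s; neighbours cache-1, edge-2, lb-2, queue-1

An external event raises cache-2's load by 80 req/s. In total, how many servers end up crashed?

2

Round 1 — cache-2 at 140 > 90. cache-2 crashes.
  cache-2 sheds 140 req/s to db-m, db-r, queue-1, queue-2, search-2: 28 each.
    db-m: 40+28 = 68 > 60
    db-r: 20+28 = 48 ≤ 90
    queue-1: 30+28 = 58 ≤ 80
    queue-2: 10+28 = 38 ≤ 70
    search-2: 40+28 = 68 ≤ 130
Round 2 — db-m crashes.
  db-m sheds 68 req/s to app-a, cache-1, db-r, search-2: 17 each.
    app-a: 90+17 = 107 ≤ 160
    cache-1: 30+17 = 47 ≤ 60
    db-r: 48+17 = 65 ≤ 90
    search-2: 68+17 = 85 ≤ 130
No further crashes.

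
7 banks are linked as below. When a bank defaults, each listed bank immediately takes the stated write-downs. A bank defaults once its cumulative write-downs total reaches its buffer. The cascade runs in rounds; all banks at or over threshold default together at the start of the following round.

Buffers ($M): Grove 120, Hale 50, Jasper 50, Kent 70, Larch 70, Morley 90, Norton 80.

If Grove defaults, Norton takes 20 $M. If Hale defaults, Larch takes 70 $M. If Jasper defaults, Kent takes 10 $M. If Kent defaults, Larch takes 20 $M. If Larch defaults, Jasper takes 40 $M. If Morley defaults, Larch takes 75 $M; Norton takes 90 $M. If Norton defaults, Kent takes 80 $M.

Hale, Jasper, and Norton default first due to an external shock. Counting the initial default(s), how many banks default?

5

Round 1 — Hale, Jasper, Norton default (initial).
  Kent: +10+80 → 90 ≥ 70
  Larch: +70 → 70 ≥ 70
Round 2 — Kent, Larch default.
No further defaults.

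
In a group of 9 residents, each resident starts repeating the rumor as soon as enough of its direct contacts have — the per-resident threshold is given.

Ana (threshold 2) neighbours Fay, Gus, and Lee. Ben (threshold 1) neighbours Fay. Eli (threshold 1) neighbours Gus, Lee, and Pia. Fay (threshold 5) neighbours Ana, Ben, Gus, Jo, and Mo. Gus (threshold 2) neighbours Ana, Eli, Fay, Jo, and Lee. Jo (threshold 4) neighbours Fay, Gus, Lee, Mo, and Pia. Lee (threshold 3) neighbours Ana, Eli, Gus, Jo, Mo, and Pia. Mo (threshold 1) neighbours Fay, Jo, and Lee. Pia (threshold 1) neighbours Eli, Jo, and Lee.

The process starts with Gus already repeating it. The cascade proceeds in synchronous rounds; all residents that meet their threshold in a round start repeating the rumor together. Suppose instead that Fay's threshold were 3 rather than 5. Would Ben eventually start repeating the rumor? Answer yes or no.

With Fay's threshold at 3:
Round 1 — Gus starts repeating the rumor (initial).
Round 2 — checking thresholds:
  Ana: 1 of 3 neighbours < 2, below threshold.
  Eli: 1 of 3 neighbours ≥ 1, starts repeating the rumor.
  Fay: 1 of 5 neighbours < 3, below threshold.
  Jo: 1 of 5 neighbours < 4, below threshold.
  Lee: 1 of 6 neighbours < 3, below threshold.
Round 3 — checking thresholds:
  Ana: 1 of 3 neighbours < 2, below threshold.
  Fay: 1 of 5 neighbours < 3, below threshold.
  Jo: 1 of 5 neighbours < 4, below threshold.
  Lee: 2 of 6 neighbours < 3, below threshold.
  Pia: 1 of 3 neighbours ≥ 1, starts repeating the rumor.
Round 4 — checking thresholds:
  Ana: 1 of 3 neighbours < 2, below threshold.
  Fay: 1 of 5 neighbours < 3, below threshold.
  Jo: 2 of 5 neighbours < 4, below threshold.
  Lee: 3 of 6 neighbours ≥ 3, starts repeating the rumor.
Round 5 — checking thresholds:
  Ana: 2 of 3 neighbours ≥ 2, starts repeating the rumor.
  Fay: 1 of 5 neighbours < 3, below threshold.
  Jo: 3 of 5 neighbours < 4, below threshold.
  Mo: 1 of 3 neighbours ≥ 1, starts repeating the rumor.
Round 6 — checking thresholds:
  Fay: 3 of 5 neighbours ≥ 3, starts repeating the rumor.
  Jo: 4 of 5 neighbours ≥ 4, starts repeating the rumor.
Round 7 — checking thresholds:
  Ben: 1 of 1 neighbours ≥ 1, starts repeating the rumor.
Round 8 — no new spreads; cascade stops.

yes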